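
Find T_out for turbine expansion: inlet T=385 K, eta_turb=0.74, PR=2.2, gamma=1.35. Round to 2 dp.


T_out = T_in * (1 - eta * (1 - PR^(-(gamma-1)/gamma)))
Exponent = -(1.35-1)/1.35 = -0.25925926
PR^exp = 2.2^(-0.25925926) = 0.81512413
Factor = 1 - 0.74*(1 - 0.81512413) = 0.86319186
T_out = 385 * 0.86319186 = 332.33 K


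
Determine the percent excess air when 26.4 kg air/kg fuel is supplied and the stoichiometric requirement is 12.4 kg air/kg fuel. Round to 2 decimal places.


Excess air = actual - stoichiometric = 26.4 - 12.4 = 14.00 kg/kg fuel
Excess air % = (excess / stoich) * 100 = (14.00 / 12.4) * 100 = 112.90%


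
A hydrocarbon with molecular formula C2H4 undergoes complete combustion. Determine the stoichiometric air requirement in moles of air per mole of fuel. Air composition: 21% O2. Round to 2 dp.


Balanced combustion: C2H4 + 3 O2 -> 2 CO2 + 2 H2O
O2 needed = C + H/4 = 2 + 4/4 = 3.00 moles
Air moles = O2 / 0.21 = 3.00 / 0.21 = 14.29 moles air


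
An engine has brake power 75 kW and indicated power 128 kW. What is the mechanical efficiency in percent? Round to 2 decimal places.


eta_mech = (BP / IP) * 100
Ratio = 75 / 128 = 0.5859
eta_mech = 0.5859 * 100 = 58.59%


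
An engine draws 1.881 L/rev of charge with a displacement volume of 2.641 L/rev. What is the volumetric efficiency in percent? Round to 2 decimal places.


eta_v = (V_actual / V_disp) * 100
Ratio = 1.881 / 2.641 = 0.7122
eta_v = 0.7122 * 100 = 71.22%


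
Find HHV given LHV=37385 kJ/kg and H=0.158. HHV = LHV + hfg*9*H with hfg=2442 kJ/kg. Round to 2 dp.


HHV = LHV + hfg * 9 * H
Water addition = 2442 * 9 * 0.158 = 3472.524 kJ/kg
HHV = 37385 + 3472.524 = 40857.52 kJ/kg


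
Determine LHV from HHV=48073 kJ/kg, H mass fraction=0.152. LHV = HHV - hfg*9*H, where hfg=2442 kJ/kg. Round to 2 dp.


LHV = HHV - hfg * 9 * H
Water correction = 2442 * 9 * 0.152 = 3340.656 kJ/kg
LHV = 48073 - 3340.656 = 44732.34 kJ/kg


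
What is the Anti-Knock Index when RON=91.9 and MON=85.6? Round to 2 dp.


AKI = (RON + MON) / 2
AKI = (91.9 + 85.6) / 2
AKI = 177.5 / 2 = 88.75


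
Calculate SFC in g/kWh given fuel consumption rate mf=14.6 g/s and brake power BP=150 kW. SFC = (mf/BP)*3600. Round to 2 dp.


SFC = (mf / BP) * 3600
Rate = 14.6 / 150 = 0.097333 g/(s*kW)
SFC = 0.097333 * 3600 = 350.40 g/kWh


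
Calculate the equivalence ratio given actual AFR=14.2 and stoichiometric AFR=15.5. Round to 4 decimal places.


phi = AFR_stoich / AFR_actual
phi = 15.5 / 14.2 = 1.0915


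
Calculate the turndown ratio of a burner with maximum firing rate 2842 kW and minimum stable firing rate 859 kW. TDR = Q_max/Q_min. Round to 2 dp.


TDR = Q_max / Q_min
TDR = 2842 / 859 = 3.31


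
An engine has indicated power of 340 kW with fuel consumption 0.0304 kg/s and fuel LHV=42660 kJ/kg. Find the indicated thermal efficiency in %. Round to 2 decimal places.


eta_ith = (IP / (mf * LHV)) * 100
Denominator = 0.0304 * 42660 = 1296.8640 kW
eta_ith = (340 / 1296.8640) * 100 = 26.22%


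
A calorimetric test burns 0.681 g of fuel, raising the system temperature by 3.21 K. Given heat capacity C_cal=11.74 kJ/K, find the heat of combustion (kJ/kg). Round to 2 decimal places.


Hc = C_cal * delta_T / m_fuel
Q_released = 11.74 * 3.21 = 37.6854 kJ
m_fuel = 0.681 g = 0.681/1000 kg = 0.000681 kg
Hc = 37.6854 / 0.000681 = 55338.33 kJ/kg


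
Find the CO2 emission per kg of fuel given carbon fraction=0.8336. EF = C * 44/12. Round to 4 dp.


EF = C_frac * (M_CO2 / M_C)
EF = 0.8336 * (44/12)
EF = 0.8336 * 3.666667 = 3.0565 kg_CO2/kg_fuel


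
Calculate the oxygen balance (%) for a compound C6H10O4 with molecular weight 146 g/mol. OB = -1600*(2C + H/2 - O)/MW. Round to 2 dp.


OB = -1600 * (2C + H/2 - O) / MW
Inner = 2*6 + 10/2 - 4 = 13.00
OB = -1600 * 13.00 / 146 = -142.47%


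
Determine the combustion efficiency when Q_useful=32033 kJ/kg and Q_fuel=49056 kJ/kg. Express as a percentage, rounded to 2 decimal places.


Efficiency = (Q_useful / Q_fuel) * 100
Efficiency = (32033 / 49056) * 100
Efficiency = 0.6530 * 100 = 65.30%


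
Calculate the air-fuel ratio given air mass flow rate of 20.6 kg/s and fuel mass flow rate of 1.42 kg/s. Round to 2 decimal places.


AFR = m_air / m_fuel
AFR = 20.6 / 1.42 = 14.51


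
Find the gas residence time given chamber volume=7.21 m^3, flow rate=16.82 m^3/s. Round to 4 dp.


tau = V / Q_flow
tau = 7.21 / 16.82 = 0.4287 s


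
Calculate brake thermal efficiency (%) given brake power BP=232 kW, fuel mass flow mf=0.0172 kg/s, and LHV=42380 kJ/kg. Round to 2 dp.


eta_BTE = (BP / (mf * LHV)) * 100
Denominator = 0.0172 * 42380 = 728.9360 kW
eta_BTE = (232 / 728.9360) * 100 = 31.83%


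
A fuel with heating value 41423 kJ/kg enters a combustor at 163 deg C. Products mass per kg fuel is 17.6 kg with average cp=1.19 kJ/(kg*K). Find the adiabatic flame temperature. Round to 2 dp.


T_ad = T_in + Hc / (m_p * cp)
Denominator = 17.6 * 1.19 = 20.9440
Temperature rise = 41423 / 20.9440 = 1977.80 K
T_ad = 163 + 1977.80 = 2140.80 deg C


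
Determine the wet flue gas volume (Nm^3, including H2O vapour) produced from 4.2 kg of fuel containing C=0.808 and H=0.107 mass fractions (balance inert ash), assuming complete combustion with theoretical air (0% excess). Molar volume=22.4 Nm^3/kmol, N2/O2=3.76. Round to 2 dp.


Per kg fuel: CO2 = (C/12 kmol)*22.4 = (0.808/12)*22.4 = 1.50827 Nm^3
Per kg fuel: H2O = (H/2 kmol)*22.4 = (0.107/2)*22.4 = 1.19840 Nm^3
O2 needed per kg fuel = C/12 + H/4 = 0.808/12 + 0.107/4 = 0.09408333 kmol
Per kg fuel: N2 = O2*3.76*22.4 = 0.09408333*3.76*22.4 = 7.92407 Nm^3
Total per kg = 1.50827 + 1.19840 + 7.92407 = 10.63074 Nm^3
Total = 10.63074 * 4.2 = 44.65 Nm^3


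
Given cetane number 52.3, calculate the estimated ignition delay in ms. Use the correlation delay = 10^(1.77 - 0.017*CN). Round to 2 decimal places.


delay = 10^(1.77 - 0.017*CN)
Exponent = 1.77 - 0.017*52.3 = 0.8809
delay = 10^0.8809 = 7.60 ms


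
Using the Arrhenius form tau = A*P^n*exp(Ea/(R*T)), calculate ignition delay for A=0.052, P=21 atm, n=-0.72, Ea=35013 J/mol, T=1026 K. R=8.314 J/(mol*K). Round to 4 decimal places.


tau = A * P^n * exp(Ea/(R*T))
P^n = 21^(-0.72) = 0.11168687
Ea/(R*T) = 35013/(8.314*1026) = 4.104610
exp(Ea/(R*T)) = 60.619124
tau = 0.052 * 0.11168687 * 60.619124 = 0.3521 ms


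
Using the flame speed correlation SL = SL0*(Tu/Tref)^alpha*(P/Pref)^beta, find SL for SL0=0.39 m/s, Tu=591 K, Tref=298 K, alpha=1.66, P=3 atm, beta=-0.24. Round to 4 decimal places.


SL = SL0 * (Tu/Tref)^alpha * (P/Pref)^beta
T ratio = 591/298 = 1.98322148
(T ratio)^alpha = 1.98322148^1.66 = 3.116278
(P/Pref)^beta = 3^(-0.24) = 0.768229
SL = 0.39 * 3.116278 * 0.768229 = 0.9337 m/s


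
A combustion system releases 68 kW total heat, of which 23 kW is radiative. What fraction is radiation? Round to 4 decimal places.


f_rad = Q_rad / Q_total
f_rad = 23 / 68 = 0.3382


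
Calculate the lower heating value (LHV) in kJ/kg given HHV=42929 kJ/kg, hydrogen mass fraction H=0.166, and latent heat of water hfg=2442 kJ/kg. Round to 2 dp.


LHV = HHV - hfg * 9 * H
Water correction = 2442 * 9 * 0.166 = 3648.348 kJ/kg
LHV = 42929 - 3648.348 = 39280.65 kJ/kg


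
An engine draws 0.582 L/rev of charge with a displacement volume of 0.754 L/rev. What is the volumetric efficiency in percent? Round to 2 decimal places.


eta_v = (V_actual / V_disp) * 100
Ratio = 0.582 / 0.754 = 0.7719
eta_v = 0.7719 * 100 = 77.19%


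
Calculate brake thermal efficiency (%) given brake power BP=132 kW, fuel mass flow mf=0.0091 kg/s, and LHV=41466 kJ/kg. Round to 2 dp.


eta_BTE = (BP / (mf * LHV)) * 100
Denominator = 0.0091 * 41466 = 377.3406 kW
eta_BTE = (132 / 377.3406) * 100 = 34.98%


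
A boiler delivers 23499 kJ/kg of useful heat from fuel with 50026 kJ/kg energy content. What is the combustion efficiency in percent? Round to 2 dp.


Efficiency = (Q_useful / Q_fuel) * 100
Efficiency = (23499 / 50026) * 100
Efficiency = 0.4697 * 100 = 46.97%


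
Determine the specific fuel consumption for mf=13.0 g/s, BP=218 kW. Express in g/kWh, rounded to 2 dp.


SFC = (mf / BP) * 3600
Rate = 13.0 / 218 = 0.059633 g/(s*kW)
SFC = 0.059633 * 3600 = 214.68 g/kWh


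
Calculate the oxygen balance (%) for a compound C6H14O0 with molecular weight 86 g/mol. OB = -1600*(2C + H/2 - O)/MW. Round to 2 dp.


OB = -1600 * (2C + H/2 - O) / MW
Inner = 2*6 + 14/2 - 0 = 19.00
OB = -1600 * 19.00 / 86 = -353.49%


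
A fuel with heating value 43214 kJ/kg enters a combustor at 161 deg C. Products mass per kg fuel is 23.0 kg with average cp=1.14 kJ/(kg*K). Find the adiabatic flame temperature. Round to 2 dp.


T_ad = T_in + Hc / (m_p * cp)
Denominator = 23.0 * 1.14 = 26.2200
Temperature rise = 43214 / 26.2200 = 1648.13 K
T_ad = 161 + 1648.13 = 1809.13 deg C


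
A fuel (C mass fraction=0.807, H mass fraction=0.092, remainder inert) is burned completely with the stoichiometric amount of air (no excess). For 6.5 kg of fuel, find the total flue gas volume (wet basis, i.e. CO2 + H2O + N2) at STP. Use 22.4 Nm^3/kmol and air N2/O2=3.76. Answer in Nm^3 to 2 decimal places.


Per kg fuel: CO2 = (C/12 kmol)*22.4 = (0.807/12)*22.4 = 1.50640 Nm^3
Per kg fuel: H2O = (H/2 kmol)*22.4 = (0.092/2)*22.4 = 1.03040 Nm^3
O2 needed per kg fuel = C/12 + H/4 = 0.807/12 + 0.092/4 = 0.09025000 kmol
Per kg fuel: N2 = O2*3.76*22.4 = 0.09025000*3.76*22.4 = 7.60122 Nm^3
Total per kg = 1.50640 + 1.03040 + 7.60122 = 10.13802 Nm^3
Total = 10.13802 * 6.5 = 65.90 Nm^3


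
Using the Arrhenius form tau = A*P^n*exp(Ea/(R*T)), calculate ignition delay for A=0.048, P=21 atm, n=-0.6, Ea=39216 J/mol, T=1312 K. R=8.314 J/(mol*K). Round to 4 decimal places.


tau = A * P^n * exp(Ea/(R*T))
P^n = 21^(-0.6) = 0.16094164
Ea/(R*T) = 39216/(8.314*1312) = 3.595170
exp(Ea/(R*T)) = 36.421893
tau = 0.048 * 0.16094164 * 36.421893 = 0.2814 ms


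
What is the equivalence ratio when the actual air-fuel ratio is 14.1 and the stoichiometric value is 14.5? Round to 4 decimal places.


phi = AFR_stoich / AFR_actual
phi = 14.5 / 14.1 = 1.0284


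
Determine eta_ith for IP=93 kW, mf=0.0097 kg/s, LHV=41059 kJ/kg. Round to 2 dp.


eta_ith = (IP / (mf * LHV)) * 100
Denominator = 0.0097 * 41059 = 398.2723 kW
eta_ith = (93 / 398.2723) * 100 = 23.35%


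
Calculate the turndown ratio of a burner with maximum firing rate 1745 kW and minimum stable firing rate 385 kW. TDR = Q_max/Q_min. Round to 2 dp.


TDR = Q_max / Q_min
TDR = 1745 / 385 = 4.53


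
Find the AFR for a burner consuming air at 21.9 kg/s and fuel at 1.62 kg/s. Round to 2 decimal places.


AFR = m_air / m_fuel
AFR = 21.9 / 1.62 = 13.52


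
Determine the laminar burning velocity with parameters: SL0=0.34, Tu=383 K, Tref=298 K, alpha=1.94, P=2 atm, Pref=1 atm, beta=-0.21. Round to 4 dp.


SL = SL0 * (Tu/Tref)^alpha * (P/Pref)^beta
T ratio = 383/298 = 1.28523490
(T ratio)^alpha = 1.28523490^1.94 = 1.627144
(P/Pref)^beta = 2^(-0.21) = 0.864537
SL = 0.34 * 1.627144 * 0.864537 = 0.4783 m/s


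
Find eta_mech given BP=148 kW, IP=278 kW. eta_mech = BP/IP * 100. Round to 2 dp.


eta_mech = (BP / IP) * 100
Ratio = 148 / 278 = 0.5324
eta_mech = 0.5324 * 100 = 53.24%


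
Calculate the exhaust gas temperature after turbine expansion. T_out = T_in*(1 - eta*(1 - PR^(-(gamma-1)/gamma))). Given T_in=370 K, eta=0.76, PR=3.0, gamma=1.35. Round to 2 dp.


T_out = T_in * (1 - eta * (1 - PR^(-(gamma-1)/gamma)))
Exponent = -(1.35-1)/1.35 = -0.25925926
PR^exp = 3.0^(-0.25925926) = 0.75214556
Factor = 1 - 0.76*(1 - 0.75214556) = 0.81163063
T_out = 370 * 0.81163063 = 300.30 K


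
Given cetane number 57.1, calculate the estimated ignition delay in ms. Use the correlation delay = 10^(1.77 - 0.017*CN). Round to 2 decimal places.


delay = 10^(1.77 - 0.017*CN)
Exponent = 1.77 - 0.017*57.1 = 0.7993
delay = 10^0.7993 = 6.30 ms


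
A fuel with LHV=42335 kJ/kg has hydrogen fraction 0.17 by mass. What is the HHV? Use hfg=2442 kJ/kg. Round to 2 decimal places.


HHV = LHV + hfg * 9 * H
Water addition = 2442 * 9 * 0.17 = 3736.260 kJ/kg
HHV = 42335 + 3736.260 = 46071.26 kJ/kg


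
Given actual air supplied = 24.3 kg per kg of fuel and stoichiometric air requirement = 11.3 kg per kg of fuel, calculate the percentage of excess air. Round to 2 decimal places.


Excess air = actual - stoichiometric = 24.3 - 11.3 = 13.00 kg/kg fuel
Excess air % = (excess / stoich) * 100 = (13.00 / 11.3) * 100 = 115.04%


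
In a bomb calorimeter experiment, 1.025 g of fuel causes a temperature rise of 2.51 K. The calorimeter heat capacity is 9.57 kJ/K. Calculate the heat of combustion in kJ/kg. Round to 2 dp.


Hc = C_cal * delta_T / m_fuel
Q_released = 9.57 * 2.51 = 24.0207 kJ
m_fuel = 1.025 g = 1.025/1000 kg = 0.001025 kg
Hc = 24.0207 / 0.001025 = 23434.83 kJ/kg


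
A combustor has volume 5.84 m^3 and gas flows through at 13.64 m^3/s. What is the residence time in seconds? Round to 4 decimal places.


tau = V / Q_flow
tau = 5.84 / 13.64 = 0.4282 s


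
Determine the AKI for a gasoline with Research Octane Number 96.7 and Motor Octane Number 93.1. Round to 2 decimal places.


AKI = (RON + MON) / 2
AKI = (96.7 + 93.1) / 2
AKI = 189.8 / 2 = 94.90


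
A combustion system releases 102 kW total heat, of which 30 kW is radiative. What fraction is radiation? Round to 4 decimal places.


f_rad = Q_rad / Q_total
f_rad = 30 / 102 = 0.2941


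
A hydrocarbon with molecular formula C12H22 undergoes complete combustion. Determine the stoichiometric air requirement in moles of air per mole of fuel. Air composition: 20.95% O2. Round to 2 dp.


Balanced combustion: C12H22 + 17.5 O2 -> 12 CO2 + 11 H2O
O2 needed = C + H/4 = 12 + 22/4 = 17.50 moles
Air moles = O2 / 0.2095 = 17.50 / 0.2095 = 83.53 moles air


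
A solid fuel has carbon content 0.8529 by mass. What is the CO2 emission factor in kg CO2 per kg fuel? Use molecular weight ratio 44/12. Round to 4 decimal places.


EF = C_frac * (M_CO2 / M_C)
EF = 0.8529 * (44/12)
EF = 0.8529 * 3.666667 = 3.1273 kg_CO2/kg_fuel


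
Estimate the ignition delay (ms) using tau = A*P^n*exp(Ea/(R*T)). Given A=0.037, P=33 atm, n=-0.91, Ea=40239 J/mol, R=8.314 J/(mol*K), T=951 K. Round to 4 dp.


tau = A * P^n * exp(Ea/(R*T))
P^n = 33^(-0.91) = 0.04150996
Ea/(R*T) = 40239/(8.314*951) = 5.089283
exp(Ea/(R*T)) = 162.273548
tau = 0.037 * 0.04150996 * 162.273548 = 0.2492 ms


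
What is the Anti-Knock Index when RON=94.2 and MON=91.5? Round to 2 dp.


AKI = (RON + MON) / 2
AKI = (94.2 + 91.5) / 2
AKI = 185.7 / 2 = 92.85


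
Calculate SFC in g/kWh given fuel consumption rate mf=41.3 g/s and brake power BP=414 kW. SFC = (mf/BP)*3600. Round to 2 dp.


SFC = (mf / BP) * 3600
Rate = 41.3 / 414 = 0.099758 g/(s*kW)
SFC = 0.099758 * 3600 = 359.13 g/kWh


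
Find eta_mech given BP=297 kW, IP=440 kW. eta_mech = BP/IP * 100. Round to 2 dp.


eta_mech = (BP / IP) * 100
Ratio = 297 / 440 = 0.6750
eta_mech = 0.6750 * 100 = 67.50%


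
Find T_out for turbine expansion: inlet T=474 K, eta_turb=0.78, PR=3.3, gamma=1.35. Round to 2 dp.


T_out = T_in * (1 - eta * (1 - PR^(-(gamma-1)/gamma)))
Exponent = -(1.35-1)/1.35 = -0.25925926
PR^exp = 3.3^(-0.25925926) = 0.73378775
Factor = 1 - 0.78*(1 - 0.73378775) = 0.79235445
T_out = 474 * 0.79235445 = 375.58 K


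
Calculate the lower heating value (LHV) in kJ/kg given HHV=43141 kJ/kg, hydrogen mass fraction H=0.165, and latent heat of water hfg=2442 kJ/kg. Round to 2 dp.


LHV = HHV - hfg * 9 * H
Water correction = 2442 * 9 * 0.165 = 3626.370 kJ/kg
LHV = 43141 - 3626.370 = 39514.63 kJ/kg


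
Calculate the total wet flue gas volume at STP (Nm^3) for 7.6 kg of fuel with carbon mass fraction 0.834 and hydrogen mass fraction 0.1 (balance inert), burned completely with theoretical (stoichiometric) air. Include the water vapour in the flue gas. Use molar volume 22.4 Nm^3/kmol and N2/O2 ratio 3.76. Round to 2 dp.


Per kg fuel: CO2 = (C/12 kmol)*22.4 = (0.834/12)*22.4 = 1.55680 Nm^3
Per kg fuel: H2O = (H/2 kmol)*22.4 = (0.1/2)*22.4 = 1.12000 Nm^3
O2 needed per kg fuel = C/12 + H/4 = 0.834/12 + 0.1/4 = 0.09450000 kmol
Per kg fuel: N2 = O2*3.76*22.4 = 0.09450000*3.76*22.4 = 7.95917 Nm^3
Total per kg = 1.55680 + 1.12000 + 7.95917 = 10.63597 Nm^3
Total = 10.63597 * 7.6 = 80.83 Nm^3


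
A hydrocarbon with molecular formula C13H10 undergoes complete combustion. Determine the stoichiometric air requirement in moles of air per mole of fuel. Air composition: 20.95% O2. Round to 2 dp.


Balanced combustion: C13H10 + 15.5 O2 -> 13 CO2 + 5 H2O
O2 needed = C + H/4 = 13 + 10/4 = 15.50 moles
Air moles = O2 / 0.2095 = 15.50 / 0.2095 = 73.99 moles air


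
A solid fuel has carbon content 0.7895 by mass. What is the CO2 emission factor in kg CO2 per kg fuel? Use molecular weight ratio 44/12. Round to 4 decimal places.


EF = C_frac * (M_CO2 / M_C)
EF = 0.7895 * (44/12)
EF = 0.7895 * 3.666667 = 2.8948 kg_CO2/kg_fuel


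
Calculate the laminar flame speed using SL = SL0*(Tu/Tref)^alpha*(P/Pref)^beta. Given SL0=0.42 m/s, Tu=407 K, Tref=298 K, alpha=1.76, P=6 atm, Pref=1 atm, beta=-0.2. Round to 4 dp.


SL = SL0 * (Tu/Tref)^alpha * (P/Pref)^beta
T ratio = 407/298 = 1.36577181
(T ratio)^alpha = 1.36577181^1.76 = 1.730874
(P/Pref)^beta = 6^(-0.2) = 0.698827
SL = 0.42 * 1.730874 * 0.698827 = 0.5080 m/s


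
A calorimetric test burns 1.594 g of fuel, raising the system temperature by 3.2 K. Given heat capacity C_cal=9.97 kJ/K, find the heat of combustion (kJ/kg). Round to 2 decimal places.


Hc = C_cal * delta_T / m_fuel
Q_released = 9.97 * 3.2 = 31.9040 kJ
m_fuel = 1.594 g = 1.594/1000 kg = 0.001594 kg
Hc = 31.9040 / 0.001594 = 20015.06 kJ/kg


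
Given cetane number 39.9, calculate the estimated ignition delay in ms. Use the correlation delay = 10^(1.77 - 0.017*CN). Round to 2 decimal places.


delay = 10^(1.77 - 0.017*CN)
Exponent = 1.77 - 0.017*39.9 = 1.0917
delay = 10^1.0917 = 12.35 ms


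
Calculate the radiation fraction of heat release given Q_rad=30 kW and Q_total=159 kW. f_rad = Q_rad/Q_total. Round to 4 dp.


f_rad = Q_rad / Q_total
f_rad = 30 / 159 = 0.1887


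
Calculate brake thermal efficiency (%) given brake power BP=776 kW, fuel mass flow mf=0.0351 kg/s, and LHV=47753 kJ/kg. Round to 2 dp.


eta_BTE = (BP / (mf * LHV)) * 100
Denominator = 0.0351 * 47753 = 1676.1303 kW
eta_BTE = (776 / 1676.1303) * 100 = 46.30%


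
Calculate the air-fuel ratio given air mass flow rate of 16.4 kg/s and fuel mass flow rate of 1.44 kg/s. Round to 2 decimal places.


AFR = m_air / m_fuel
AFR = 16.4 / 1.44 = 11.39


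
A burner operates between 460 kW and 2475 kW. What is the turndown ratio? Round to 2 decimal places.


TDR = Q_max / Q_min
TDR = 2475 / 460 = 5.38


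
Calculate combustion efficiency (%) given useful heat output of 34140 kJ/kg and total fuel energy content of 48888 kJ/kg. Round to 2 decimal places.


Efficiency = (Q_useful / Q_fuel) * 100
Efficiency = (34140 / 48888) * 100
Efficiency = 0.6983 * 100 = 69.83%


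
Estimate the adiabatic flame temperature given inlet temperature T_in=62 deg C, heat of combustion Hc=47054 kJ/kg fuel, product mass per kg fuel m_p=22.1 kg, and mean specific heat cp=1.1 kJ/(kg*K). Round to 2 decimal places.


T_ad = T_in + Hc / (m_p * cp)
Denominator = 22.1 * 1.1 = 24.3100
Temperature rise = 47054 / 24.3100 = 1935.58 K
T_ad = 62 + 1935.58 = 1997.58 deg C


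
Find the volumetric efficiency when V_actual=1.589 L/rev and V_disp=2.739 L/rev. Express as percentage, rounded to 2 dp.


eta_v = (V_actual / V_disp) * 100
Ratio = 1.589 / 2.739 = 0.5801
eta_v = 0.5801 * 100 = 58.01%


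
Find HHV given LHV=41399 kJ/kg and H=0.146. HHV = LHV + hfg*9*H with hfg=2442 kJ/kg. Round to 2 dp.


HHV = LHV + hfg * 9 * H
Water addition = 2442 * 9 * 0.146 = 3208.788 kJ/kg
HHV = 41399 + 3208.788 = 44607.79 kJ/kg


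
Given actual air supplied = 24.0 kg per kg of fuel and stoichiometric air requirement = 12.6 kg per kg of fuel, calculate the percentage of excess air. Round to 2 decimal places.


Excess air = actual - stoichiometric = 24.0 - 12.6 = 11.40 kg/kg fuel
Excess air % = (excess / stoich) * 100 = (11.40 / 12.6) * 100 = 90.48%


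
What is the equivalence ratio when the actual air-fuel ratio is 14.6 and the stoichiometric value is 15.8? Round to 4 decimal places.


phi = AFR_stoich / AFR_actual
phi = 15.8 / 14.6 = 1.0822


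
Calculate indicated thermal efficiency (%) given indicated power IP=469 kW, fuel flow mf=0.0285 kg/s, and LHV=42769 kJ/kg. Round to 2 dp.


eta_ith = (IP / (mf * LHV)) * 100
Denominator = 0.0285 * 42769 = 1218.9165 kW
eta_ith = (469 / 1218.9165) * 100 = 38.48%


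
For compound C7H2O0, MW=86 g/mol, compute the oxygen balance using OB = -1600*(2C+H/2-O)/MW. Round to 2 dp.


OB = -1600 * (2C + H/2 - O) / MW
Inner = 2*7 + 2/2 - 0 = 15.00
OB = -1600 * 15.00 / 86 = -279.07%


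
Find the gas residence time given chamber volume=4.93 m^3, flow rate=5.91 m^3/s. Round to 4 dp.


tau = V / Q_flow
tau = 4.93 / 5.91 = 0.8342 s


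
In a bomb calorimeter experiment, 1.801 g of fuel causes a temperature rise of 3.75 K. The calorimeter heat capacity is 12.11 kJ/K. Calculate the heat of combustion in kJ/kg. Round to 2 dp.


Hc = C_cal * delta_T / m_fuel
Q_released = 12.11 * 3.75 = 45.4125 kJ
m_fuel = 1.801 g = 1.801/1000 kg = 0.001801 kg
Hc = 45.4125 / 0.001801 = 25215.16 kJ/kg


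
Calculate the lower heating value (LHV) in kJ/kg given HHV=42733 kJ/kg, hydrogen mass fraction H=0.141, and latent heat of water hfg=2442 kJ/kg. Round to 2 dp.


LHV = HHV - hfg * 9 * H
Water correction = 2442 * 9 * 0.141 = 3098.898 kJ/kg
LHV = 42733 - 3098.898 = 39634.10 kJ/kg


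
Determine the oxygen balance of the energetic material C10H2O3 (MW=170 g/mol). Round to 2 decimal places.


OB = -1600 * (2C + H/2 - O) / MW
Inner = 2*10 + 2/2 - 3 = 18.00
OB = -1600 * 18.00 / 170 = -169.41%


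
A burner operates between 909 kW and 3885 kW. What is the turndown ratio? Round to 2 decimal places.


TDR = Q_max / Q_min
TDR = 3885 / 909 = 4.27


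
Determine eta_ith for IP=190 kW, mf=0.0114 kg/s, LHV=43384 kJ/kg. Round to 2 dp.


eta_ith = (IP / (mf * LHV)) * 100
Denominator = 0.0114 * 43384 = 494.5776 kW
eta_ith = (190 / 494.5776) * 100 = 38.42%


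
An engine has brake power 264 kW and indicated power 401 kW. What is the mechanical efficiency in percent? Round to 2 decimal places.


eta_mech = (BP / IP) * 100
Ratio = 264 / 401 = 0.6584
eta_mech = 0.6584 * 100 = 65.84%


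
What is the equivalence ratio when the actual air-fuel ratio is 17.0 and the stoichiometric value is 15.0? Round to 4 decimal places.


phi = AFR_stoich / AFR_actual
phi = 15.0 / 17.0 = 0.8824


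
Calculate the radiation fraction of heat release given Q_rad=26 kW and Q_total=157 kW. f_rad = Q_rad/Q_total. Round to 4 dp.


f_rad = Q_rad / Q_total
f_rad = 26 / 157 = 0.1656


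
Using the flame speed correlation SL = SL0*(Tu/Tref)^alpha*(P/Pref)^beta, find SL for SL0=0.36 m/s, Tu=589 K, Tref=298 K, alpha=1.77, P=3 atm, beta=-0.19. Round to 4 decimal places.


SL = SL0 * (Tu/Tref)^alpha * (P/Pref)^beta
T ratio = 589/298 = 1.97651007
(T ratio)^alpha = 1.97651007^1.77 = 3.339960
(P/Pref)^beta = 3^(-0.19) = 0.811609
SL = 0.36 * 3.339960 * 0.811609 = 0.9759 m/s


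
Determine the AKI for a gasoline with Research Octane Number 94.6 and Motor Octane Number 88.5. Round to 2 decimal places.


AKI = (RON + MON) / 2
AKI = (94.6 + 88.5) / 2
AKI = 183.1 / 2 = 91.55


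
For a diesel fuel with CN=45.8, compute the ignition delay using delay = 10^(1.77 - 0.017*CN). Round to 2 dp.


delay = 10^(1.77 - 0.017*CN)
Exponent = 1.77 - 0.017*45.8 = 0.9914
delay = 10^0.9914 = 9.80 ms


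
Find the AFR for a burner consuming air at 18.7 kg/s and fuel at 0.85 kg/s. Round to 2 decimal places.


AFR = m_air / m_fuel
AFR = 18.7 / 0.85 = 22.00


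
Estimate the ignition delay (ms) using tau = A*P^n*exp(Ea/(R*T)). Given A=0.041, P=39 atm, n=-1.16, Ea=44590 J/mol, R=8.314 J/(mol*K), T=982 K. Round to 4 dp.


tau = A * P^n * exp(Ea/(R*T))
P^n = 39^(-1.16) = 0.01426806
Ea/(R*T) = 44590/(8.314*982) = 5.461551
exp(Ea/(R*T)) = 235.462257
tau = 0.041 * 0.01426806 * 235.462257 = 0.1377 ms


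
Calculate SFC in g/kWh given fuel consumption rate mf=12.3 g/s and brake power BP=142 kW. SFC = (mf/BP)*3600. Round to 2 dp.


SFC = (mf / BP) * 3600
Rate = 12.3 / 142 = 0.086620 g/(s*kW)
SFC = 0.086620 * 3600 = 311.83 g/kWh


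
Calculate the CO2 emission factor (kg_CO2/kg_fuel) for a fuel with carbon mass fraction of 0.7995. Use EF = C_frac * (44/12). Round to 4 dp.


EF = C_frac * (M_CO2 / M_C)
EF = 0.7995 * (44/12)
EF = 0.7995 * 3.666667 = 2.9315 kg_CO2/kg_fuel


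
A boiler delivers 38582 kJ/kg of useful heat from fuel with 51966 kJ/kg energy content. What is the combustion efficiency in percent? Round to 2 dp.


Efficiency = (Q_useful / Q_fuel) * 100
Efficiency = (38582 / 51966) * 100
Efficiency = 0.7424 * 100 = 74.24%


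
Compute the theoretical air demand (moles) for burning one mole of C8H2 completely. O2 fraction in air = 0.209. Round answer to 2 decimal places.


Balanced combustion: C8H2 + 8.5 O2 -> 8 CO2 + 1 H2O
O2 needed = C + H/4 = 8 + 2/4 = 8.50 moles
Air moles = O2 / 0.209 = 8.50 / 0.209 = 40.67 moles air


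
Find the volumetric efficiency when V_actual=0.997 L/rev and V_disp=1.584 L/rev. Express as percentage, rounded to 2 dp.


eta_v = (V_actual / V_disp) * 100
Ratio = 0.997 / 1.584 = 0.6294
eta_v = 0.6294 * 100 = 62.94%


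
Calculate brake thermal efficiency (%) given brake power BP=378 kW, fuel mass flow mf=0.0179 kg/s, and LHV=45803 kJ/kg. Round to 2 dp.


eta_BTE = (BP / (mf * LHV)) * 100
Denominator = 0.0179 * 45803 = 819.8737 kW
eta_BTE = (378 / 819.8737) * 100 = 46.10%


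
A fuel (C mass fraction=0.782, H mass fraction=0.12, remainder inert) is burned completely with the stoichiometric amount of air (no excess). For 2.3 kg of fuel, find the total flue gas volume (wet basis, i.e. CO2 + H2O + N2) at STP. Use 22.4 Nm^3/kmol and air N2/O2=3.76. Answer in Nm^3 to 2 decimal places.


Per kg fuel: CO2 = (C/12 kmol)*22.4 = (0.782/12)*22.4 = 1.45973 Nm^3
Per kg fuel: H2O = (H/2 kmol)*22.4 = (0.12/2)*22.4 = 1.34400 Nm^3
O2 needed per kg fuel = C/12 + H/4 = 0.782/12 + 0.12/4 = 0.09516667 kmol
Per kg fuel: N2 = O2*3.76*22.4 = 0.09516667*3.76*22.4 = 8.01532 Nm^3
Total per kg = 1.45973 + 1.34400 + 8.01532 = 10.81905 Nm^3
Total = 10.81905 * 2.3 = 24.88 Nm^3


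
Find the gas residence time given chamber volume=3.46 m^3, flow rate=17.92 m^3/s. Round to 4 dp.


tau = V / Q_flow
tau = 3.46 / 17.92 = 0.1931 s


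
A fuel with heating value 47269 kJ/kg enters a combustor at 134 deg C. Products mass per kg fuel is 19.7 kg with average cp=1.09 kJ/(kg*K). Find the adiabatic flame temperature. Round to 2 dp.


T_ad = T_in + Hc / (m_p * cp)
Denominator = 19.7 * 1.09 = 21.4730
Temperature rise = 47269 / 21.4730 = 2201.32 K
T_ad = 134 + 2201.32 = 2335.32 deg C


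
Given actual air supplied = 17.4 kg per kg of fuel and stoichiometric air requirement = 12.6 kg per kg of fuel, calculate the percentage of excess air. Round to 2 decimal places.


Excess air = actual - stoichiometric = 17.4 - 12.6 = 4.80 kg/kg fuel
Excess air % = (excess / stoich) * 100 = (4.80 / 12.6) * 100 = 38.10%


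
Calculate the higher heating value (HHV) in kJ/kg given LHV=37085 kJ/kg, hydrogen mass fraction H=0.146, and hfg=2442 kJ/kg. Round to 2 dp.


HHV = LHV + hfg * 9 * H
Water addition = 2442 * 9 * 0.146 = 3208.788 kJ/kg
HHV = 37085 + 3208.788 = 40293.79 kJ/kg


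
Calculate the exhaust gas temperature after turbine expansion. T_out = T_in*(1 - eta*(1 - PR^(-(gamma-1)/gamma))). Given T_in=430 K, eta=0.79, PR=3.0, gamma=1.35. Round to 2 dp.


T_out = T_in * (1 - eta * (1 - PR^(-(gamma-1)/gamma)))
Exponent = -(1.35-1)/1.35 = -0.25925926
PR^exp = 3.0^(-0.25925926) = 0.75214556
Factor = 1 - 0.79*(1 - 0.75214556) = 0.80419499
T_out = 430 * 0.80419499 = 345.80 K


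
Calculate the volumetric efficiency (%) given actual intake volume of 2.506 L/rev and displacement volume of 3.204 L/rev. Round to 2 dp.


eta_v = (V_actual / V_disp) * 100
Ratio = 2.506 / 3.204 = 0.7821
eta_v = 0.7821 * 100 = 78.21%


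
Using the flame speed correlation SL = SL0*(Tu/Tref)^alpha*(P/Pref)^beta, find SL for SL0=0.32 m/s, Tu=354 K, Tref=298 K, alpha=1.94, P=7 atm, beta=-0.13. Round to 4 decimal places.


SL = SL0 * (Tu/Tref)^alpha * (P/Pref)^beta
T ratio = 354/298 = 1.18791946
(T ratio)^alpha = 1.18791946^1.94 = 1.396647
(P/Pref)^beta = 7^(-0.13) = 0.776492
SL = 0.32 * 1.396647 * 0.776492 = 0.3470 m/s


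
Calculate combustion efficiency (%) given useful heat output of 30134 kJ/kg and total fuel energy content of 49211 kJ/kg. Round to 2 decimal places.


Efficiency = (Q_useful / Q_fuel) * 100
Efficiency = (30134 / 49211) * 100
Efficiency = 0.6123 * 100 = 61.23%


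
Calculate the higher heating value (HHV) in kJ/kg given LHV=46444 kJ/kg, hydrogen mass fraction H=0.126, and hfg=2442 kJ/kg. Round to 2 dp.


HHV = LHV + hfg * 9 * H
Water addition = 2442 * 9 * 0.126 = 2769.228 kJ/kg
HHV = 46444 + 2769.228 = 49213.23 kJ/kg


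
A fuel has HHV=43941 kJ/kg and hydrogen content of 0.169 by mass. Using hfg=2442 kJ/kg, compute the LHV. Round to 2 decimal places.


LHV = HHV - hfg * 9 * H
Water correction = 2442 * 9 * 0.169 = 3714.282 kJ/kg
LHV = 43941 - 3714.282 = 40226.72 kJ/kg


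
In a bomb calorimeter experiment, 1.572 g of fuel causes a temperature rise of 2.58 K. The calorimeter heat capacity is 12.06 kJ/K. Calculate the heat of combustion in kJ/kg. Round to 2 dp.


Hc = C_cal * delta_T / m_fuel
Q_released = 12.06 * 2.58 = 31.1148 kJ
m_fuel = 1.572 g = 1.572/1000 kg = 0.001572 kg
Hc = 31.1148 / 0.001572 = 19793.13 kJ/kg


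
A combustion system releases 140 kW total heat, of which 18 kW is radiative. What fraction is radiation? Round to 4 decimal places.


f_rad = Q_rad / Q_total
f_rad = 18 / 140 = 0.1286


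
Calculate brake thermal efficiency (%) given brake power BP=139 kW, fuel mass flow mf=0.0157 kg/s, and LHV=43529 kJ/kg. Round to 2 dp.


eta_BTE = (BP / (mf * LHV)) * 100
Denominator = 0.0157 * 43529 = 683.4053 kW
eta_BTE = (139 / 683.4053) * 100 = 20.34%


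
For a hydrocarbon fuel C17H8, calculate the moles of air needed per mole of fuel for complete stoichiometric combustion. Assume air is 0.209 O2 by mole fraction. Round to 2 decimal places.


Balanced combustion: C17H8 + 19 O2 -> 17 CO2 + 4 H2O
O2 needed = C + H/4 = 17 + 8/4 = 19.00 moles
Air moles = O2 / 0.209 = 19.00 / 0.209 = 90.91 moles air


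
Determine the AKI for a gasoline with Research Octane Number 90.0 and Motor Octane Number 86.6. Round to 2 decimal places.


AKI = (RON + MON) / 2
AKI = (90.0 + 86.6) / 2
AKI = 176.6 / 2 = 88.30


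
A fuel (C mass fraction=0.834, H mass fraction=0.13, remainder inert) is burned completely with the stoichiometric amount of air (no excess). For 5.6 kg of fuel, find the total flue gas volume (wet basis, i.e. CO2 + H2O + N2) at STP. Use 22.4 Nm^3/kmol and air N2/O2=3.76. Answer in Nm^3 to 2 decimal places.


Per kg fuel: CO2 = (C/12 kmol)*22.4 = (0.834/12)*22.4 = 1.55680 Nm^3
Per kg fuel: H2O = (H/2 kmol)*22.4 = (0.13/2)*22.4 = 1.45600 Nm^3
O2 needed per kg fuel = C/12 + H/4 = 0.834/12 + 0.13/4 = 0.10200000 kmol
Per kg fuel: N2 = O2*3.76*22.4 = 0.10200000*3.76*22.4 = 8.59085 Nm^3
Total per kg = 1.55680 + 1.45600 + 8.59085 = 11.60365 Nm^3
Total = 11.60365 * 5.6 = 64.98 Nm^3


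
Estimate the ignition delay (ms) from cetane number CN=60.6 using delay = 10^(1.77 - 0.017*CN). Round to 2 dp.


delay = 10^(1.77 - 0.017*CN)
Exponent = 1.77 - 0.017*60.6 = 0.7398
delay = 10^0.7398 = 5.49 ms


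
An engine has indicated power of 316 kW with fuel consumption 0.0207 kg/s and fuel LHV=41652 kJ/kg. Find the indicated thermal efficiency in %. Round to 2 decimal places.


eta_ith = (IP / (mf * LHV)) * 100
Denominator = 0.0207 * 41652 = 862.1964 kW
eta_ith = (316 / 862.1964) * 100 = 36.65%


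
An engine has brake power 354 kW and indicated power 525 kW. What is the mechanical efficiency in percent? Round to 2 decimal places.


eta_mech = (BP / IP) * 100
Ratio = 354 / 525 = 0.6743
eta_mech = 0.6743 * 100 = 67.43%


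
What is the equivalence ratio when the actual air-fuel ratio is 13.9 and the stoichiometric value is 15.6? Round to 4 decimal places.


phi = AFR_stoich / AFR_actual
phi = 15.6 / 13.9 = 1.1223


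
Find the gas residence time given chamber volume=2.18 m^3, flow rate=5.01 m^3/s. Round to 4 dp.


tau = V / Q_flow
tau = 2.18 / 5.01 = 0.4351 s


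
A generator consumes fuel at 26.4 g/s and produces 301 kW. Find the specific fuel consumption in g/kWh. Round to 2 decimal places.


SFC = (mf / BP) * 3600
Rate = 26.4 / 301 = 0.087708 g/(s*kW)
SFC = 0.087708 * 3600 = 315.75 g/kWh


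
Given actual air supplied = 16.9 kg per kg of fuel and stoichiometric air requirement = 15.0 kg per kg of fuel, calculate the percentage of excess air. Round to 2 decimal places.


Excess air = actual - stoichiometric = 16.9 - 15.0 = 1.90 kg/kg fuel
Excess air % = (excess / stoich) * 100 = (1.90 / 15.0) * 100 = 12.67%


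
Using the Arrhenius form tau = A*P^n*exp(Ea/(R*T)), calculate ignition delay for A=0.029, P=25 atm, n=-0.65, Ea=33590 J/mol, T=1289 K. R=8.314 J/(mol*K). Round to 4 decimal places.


tau = A * P^n * exp(Ea/(R*T))
P^n = 25^(-0.65) = 0.12340677
Ea/(R*T) = 33590/(8.314*1289) = 3.134347
exp(Ea/(R*T)) = 22.973628
tau = 0.029 * 0.12340677 * 22.973628 = 0.0822 ms


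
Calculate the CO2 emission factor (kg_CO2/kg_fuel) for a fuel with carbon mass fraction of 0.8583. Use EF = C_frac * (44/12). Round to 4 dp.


EF = C_frac * (M_CO2 / M_C)
EF = 0.8583 * (44/12)
EF = 0.8583 * 3.666667 = 3.1471 kg_CO2/kg_fuel


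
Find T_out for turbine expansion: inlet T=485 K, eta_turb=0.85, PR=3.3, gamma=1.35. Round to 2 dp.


T_out = T_in * (1 - eta * (1 - PR^(-(gamma-1)/gamma)))
Exponent = -(1.35-1)/1.35 = -0.25925926
PR^exp = 3.3^(-0.25925926) = 0.73378775
Factor = 1 - 0.85*(1 - 0.73378775) = 0.77371959
T_out = 485 * 0.77371959 = 375.25 K


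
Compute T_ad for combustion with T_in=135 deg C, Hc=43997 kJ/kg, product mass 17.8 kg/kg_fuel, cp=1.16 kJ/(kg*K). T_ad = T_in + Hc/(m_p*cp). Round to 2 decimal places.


T_ad = T_in + Hc / (m_p * cp)
Denominator = 17.8 * 1.16 = 20.6480
Temperature rise = 43997 / 20.6480 = 2130.81 K
T_ad = 135 + 2130.81 = 2265.81 deg C


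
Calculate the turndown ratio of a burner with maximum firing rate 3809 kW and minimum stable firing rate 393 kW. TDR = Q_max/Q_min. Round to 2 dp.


TDR = Q_max / Q_min
TDR = 3809 / 393 = 9.69


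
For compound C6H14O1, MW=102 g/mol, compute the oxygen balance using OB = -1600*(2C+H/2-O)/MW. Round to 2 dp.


OB = -1600 * (2C + H/2 - O) / MW
Inner = 2*6 + 14/2 - 1 = 18.00
OB = -1600 * 18.00 / 102 = -282.35%


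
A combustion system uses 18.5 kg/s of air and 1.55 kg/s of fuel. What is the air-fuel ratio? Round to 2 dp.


AFR = m_air / m_fuel
AFR = 18.5 / 1.55 = 11.94


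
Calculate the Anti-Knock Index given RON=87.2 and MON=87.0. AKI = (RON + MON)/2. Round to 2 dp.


AKI = (RON + MON) / 2
AKI = (87.2 + 87.0) / 2
AKI = 174.2 / 2 = 87.10


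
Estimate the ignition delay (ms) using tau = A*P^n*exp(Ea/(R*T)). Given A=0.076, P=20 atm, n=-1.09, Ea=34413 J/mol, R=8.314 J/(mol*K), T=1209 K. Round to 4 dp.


tau = A * P^n * exp(Ea/(R*T))
P^n = 20^(-1.09) = 0.03818364
Ea/(R*T) = 34413/(8.314*1209) = 3.423625
exp(Ea/(R*T)) = 30.680436
tau = 0.076 * 0.03818364 * 30.680436 = 0.0890 ms


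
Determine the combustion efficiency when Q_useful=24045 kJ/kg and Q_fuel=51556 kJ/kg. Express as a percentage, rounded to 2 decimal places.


Efficiency = (Q_useful / Q_fuel) * 100
Efficiency = (24045 / 51556) * 100
Efficiency = 0.4664 * 100 = 46.64%


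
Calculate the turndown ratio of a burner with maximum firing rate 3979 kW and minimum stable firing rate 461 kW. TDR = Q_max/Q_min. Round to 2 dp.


TDR = Q_max / Q_min
TDR = 3979 / 461 = 8.63


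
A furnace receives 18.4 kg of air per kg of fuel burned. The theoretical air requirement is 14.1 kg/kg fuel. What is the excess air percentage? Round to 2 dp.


Excess air = actual - stoichiometric = 18.4 - 14.1 = 4.30 kg/kg fuel
Excess air % = (excess / stoich) * 100 = (4.30 / 14.1) * 100 = 30.50%


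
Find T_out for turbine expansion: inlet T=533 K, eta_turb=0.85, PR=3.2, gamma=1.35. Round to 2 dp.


T_out = T_in * (1 - eta * (1 - PR^(-(gamma-1)/gamma)))
Exponent = -(1.35-1)/1.35 = -0.25925926
PR^exp = 3.2^(-0.25925926) = 0.73966521
Factor = 1 - 0.85*(1 - 0.73966521) = 0.77871543
T_out = 533 * 0.77871543 = 415.06 K


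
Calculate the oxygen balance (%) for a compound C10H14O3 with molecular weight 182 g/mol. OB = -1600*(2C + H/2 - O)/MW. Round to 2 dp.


OB = -1600 * (2C + H/2 - O) / MW
Inner = 2*10 + 14/2 - 3 = 24.00
OB = -1600 * 24.00 / 182 = -210.99%


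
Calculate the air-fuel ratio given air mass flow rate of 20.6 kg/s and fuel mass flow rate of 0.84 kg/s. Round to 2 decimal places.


AFR = m_air / m_fuel
AFR = 20.6 / 0.84 = 24.52


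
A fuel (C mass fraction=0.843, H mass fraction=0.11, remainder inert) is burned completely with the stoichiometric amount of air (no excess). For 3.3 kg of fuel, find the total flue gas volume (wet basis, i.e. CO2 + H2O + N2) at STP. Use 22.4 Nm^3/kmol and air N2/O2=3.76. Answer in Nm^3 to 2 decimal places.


Per kg fuel: CO2 = (C/12 kmol)*22.4 = (0.843/12)*22.4 = 1.57360 Nm^3
Per kg fuel: H2O = (H/2 kmol)*22.4 = (0.11/2)*22.4 = 1.23200 Nm^3
O2 needed per kg fuel = C/12 + H/4 = 0.843/12 + 0.11/4 = 0.09775000 kmol
Per kg fuel: N2 = O2*3.76*22.4 = 0.09775000*3.76*22.4 = 8.23290 Nm^3
Total per kg = 1.57360 + 1.23200 + 8.23290 = 11.03850 Nm^3
Total = 11.03850 * 3.3 = 36.43 Nm^3


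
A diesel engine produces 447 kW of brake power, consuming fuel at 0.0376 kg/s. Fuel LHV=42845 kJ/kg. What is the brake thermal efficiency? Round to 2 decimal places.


eta_BTE = (BP / (mf * LHV)) * 100
Denominator = 0.0376 * 42845 = 1610.9720 kW
eta_BTE = (447 / 1610.9720) * 100 = 27.75%


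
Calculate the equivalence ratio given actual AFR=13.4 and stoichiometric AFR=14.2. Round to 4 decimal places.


phi = AFR_stoich / AFR_actual
phi = 14.2 / 13.4 = 1.0597


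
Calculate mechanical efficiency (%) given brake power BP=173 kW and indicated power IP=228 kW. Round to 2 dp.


eta_mech = (BP / IP) * 100
Ratio = 173 / 228 = 0.7588
eta_mech = 0.7588 * 100 = 75.88%


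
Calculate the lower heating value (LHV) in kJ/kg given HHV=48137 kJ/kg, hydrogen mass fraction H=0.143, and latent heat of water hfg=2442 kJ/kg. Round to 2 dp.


LHV = HHV - hfg * 9 * H
Water correction = 2442 * 9 * 0.143 = 3142.854 kJ/kg
LHV = 48137 - 3142.854 = 44994.15 kJ/kg


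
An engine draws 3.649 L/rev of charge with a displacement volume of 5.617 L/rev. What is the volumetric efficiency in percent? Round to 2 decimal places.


eta_v = (V_actual / V_disp) * 100
Ratio = 3.649 / 5.617 = 0.6496
eta_v = 0.6496 * 100 = 64.96%


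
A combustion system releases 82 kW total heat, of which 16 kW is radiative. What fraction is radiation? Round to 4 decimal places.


f_rad = Q_rad / Q_total
f_rad = 16 / 82 = 0.1951


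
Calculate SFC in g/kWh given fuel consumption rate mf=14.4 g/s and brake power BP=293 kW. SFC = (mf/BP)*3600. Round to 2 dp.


SFC = (mf / BP) * 3600
Rate = 14.4 / 293 = 0.049147 g/(s*kW)
SFC = 0.049147 * 3600 = 176.93 g/kWh


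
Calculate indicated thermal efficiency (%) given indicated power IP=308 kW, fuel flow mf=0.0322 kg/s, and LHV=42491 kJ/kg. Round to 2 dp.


eta_ith = (IP / (mf * LHV)) * 100
Denominator = 0.0322 * 42491 = 1368.2102 kW
eta_ith = (308 / 1368.2102) * 100 = 22.51%


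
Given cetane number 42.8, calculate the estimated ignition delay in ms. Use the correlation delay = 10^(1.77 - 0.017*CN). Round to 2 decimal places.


delay = 10^(1.77 - 0.017*CN)
Exponent = 1.77 - 0.017*42.8 = 1.0424
delay = 10^1.0424 = 11.03 ms
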